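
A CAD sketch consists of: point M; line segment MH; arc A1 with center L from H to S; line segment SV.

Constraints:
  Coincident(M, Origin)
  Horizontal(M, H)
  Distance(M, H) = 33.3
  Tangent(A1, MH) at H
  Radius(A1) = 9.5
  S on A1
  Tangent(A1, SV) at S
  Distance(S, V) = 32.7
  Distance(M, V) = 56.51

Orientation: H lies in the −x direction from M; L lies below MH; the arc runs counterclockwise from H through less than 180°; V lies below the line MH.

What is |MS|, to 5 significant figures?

44.105

Checks: |LS| = 9.500 ✓; ∠(LS, SV) = 90.00° ✓; |SV| = 32.70 ✓; |MV| = 56.51 ✓.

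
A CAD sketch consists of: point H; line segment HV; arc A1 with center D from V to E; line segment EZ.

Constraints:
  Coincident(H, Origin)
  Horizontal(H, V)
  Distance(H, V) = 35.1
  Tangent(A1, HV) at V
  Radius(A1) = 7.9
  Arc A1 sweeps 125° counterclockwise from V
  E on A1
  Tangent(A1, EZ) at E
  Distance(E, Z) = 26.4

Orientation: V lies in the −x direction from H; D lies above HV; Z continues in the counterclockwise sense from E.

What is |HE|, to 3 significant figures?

31.2

Tangency of A1 to HV means the radius DV is perpendicular to HV, so D = V + (0, 7.9) = (-35.1, 7.90). On A1, V sits at bearing -90° from D; a 125° counterclockwise sweep puts E at bearing 35°, so E = D + 7.9·(cos 35°, sin 35°) = (-28.6, 12.4). Then |HE| = |E − H| = 31.2.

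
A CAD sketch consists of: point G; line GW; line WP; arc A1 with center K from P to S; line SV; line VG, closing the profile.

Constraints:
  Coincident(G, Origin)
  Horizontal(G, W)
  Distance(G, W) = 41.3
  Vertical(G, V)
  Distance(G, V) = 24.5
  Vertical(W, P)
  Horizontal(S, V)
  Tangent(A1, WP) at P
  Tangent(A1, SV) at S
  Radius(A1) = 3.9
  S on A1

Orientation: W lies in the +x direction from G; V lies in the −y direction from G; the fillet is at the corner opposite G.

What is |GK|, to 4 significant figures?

42.70

G is at the origin; G and W share the same y with |GW| = 41.3 and W on the +x side, so W = (41.30, 0.000). G and V share the same x with |GV| = 24.5 and V on the −y side, so V = (0.000, -24.50). The virtual corner opposite G is at (41.30, -24.50). Tangency of A1 to WP means the radius KP is perpendicular to WP and tangency of A1 to SV means the radius KS is perpendicular to SV, with radius 3.9, so the center K sits 3.9 in from both sides at K = (37.40, -20.60). Then |GK| = |K − G| = 42.70.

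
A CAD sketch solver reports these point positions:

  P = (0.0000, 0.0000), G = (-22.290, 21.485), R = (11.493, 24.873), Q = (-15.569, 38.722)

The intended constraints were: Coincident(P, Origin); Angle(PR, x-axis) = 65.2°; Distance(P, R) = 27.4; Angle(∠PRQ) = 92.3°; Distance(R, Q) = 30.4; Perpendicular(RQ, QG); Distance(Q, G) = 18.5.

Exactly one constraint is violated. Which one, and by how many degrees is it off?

Perpendicular(RQ, QG) — off by 5.80°.

P = (0.00, 0.00) ✓; PR at 65.20° ✓; |PR| = 27.40 ✓; ∠PRQ = 92.30° ✓; |RQ| = 30.40 ✓; ∠(RQ, QG) = 95.80° ✗; |QG| = 18.50 ✓.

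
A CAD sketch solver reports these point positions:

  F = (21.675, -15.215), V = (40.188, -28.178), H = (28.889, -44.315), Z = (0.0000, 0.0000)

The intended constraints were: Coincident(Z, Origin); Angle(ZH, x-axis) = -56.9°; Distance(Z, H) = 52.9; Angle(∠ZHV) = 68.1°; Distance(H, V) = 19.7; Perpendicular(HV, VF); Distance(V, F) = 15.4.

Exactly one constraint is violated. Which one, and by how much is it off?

Distance(V, F) = 15.4 — off by 7.20.

Z = (0.00, 0.00) ✓; ZH at -56.90° ✓; |ZH| = 52.90 ✓; ∠ZHV = 68.10° ✓; |HV| = 19.70 ✓; ∠(HV, VF) = 90.00° ✓; |VF| = 22.60 ✗.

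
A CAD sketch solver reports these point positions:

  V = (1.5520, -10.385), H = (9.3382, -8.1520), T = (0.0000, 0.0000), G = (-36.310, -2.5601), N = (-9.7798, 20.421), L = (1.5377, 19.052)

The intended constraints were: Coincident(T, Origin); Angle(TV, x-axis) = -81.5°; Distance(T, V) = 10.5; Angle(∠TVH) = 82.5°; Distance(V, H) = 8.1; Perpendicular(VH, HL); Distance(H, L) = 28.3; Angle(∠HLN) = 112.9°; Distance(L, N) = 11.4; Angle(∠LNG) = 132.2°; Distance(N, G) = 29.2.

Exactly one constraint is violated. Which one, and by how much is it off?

Distance(N, G) = 29.2 — off by 5.90.

T = (0.00, 0.00) ✓; TV at -81.50° ✓; |TV| = 10.50 ✓; ∠TVH = 82.50° ✓; |VH| = 8.100 ✓; ∠(VH, HL) = 90.00° ✓; |HL| = 28.30 ✓; ∠HLN = 112.9° ✓; |LN| = 11.40 ✓; ∠LNG = 132.2° ✓; |NG| = 35.10 ✗.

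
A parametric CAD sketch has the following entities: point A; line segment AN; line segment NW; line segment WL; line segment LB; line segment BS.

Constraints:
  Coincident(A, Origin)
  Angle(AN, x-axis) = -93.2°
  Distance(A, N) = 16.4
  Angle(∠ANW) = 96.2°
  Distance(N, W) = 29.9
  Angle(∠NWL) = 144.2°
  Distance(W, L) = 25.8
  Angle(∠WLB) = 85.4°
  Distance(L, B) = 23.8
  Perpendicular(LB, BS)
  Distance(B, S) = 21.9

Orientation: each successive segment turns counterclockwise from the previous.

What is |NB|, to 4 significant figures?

48.54

A is at the origin; AN runs at -93.2° with length 16.4, so N = (-0.9155, -16.37). ∠ANW = 96.2° gives NW at -9.400° from the x-axis; with |NW| = 29.9, W = (28.58, -21.26). ∠NWL = 144.2° gives WL at 26.40° from the x-axis; with |WL| = 25.8, L = (51.69, -9.786). ∠WLB = 85.4° gives LB at 121.0° from the x-axis; with |LB| = 23.8, B = (39.43, 10.61). Then |NB| = |B − N| = 48.54.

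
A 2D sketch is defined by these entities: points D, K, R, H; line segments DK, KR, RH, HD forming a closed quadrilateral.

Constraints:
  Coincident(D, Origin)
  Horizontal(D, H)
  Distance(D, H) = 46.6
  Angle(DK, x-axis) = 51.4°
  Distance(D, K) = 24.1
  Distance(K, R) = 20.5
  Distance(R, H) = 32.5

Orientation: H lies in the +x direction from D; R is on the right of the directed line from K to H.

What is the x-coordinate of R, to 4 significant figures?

14.14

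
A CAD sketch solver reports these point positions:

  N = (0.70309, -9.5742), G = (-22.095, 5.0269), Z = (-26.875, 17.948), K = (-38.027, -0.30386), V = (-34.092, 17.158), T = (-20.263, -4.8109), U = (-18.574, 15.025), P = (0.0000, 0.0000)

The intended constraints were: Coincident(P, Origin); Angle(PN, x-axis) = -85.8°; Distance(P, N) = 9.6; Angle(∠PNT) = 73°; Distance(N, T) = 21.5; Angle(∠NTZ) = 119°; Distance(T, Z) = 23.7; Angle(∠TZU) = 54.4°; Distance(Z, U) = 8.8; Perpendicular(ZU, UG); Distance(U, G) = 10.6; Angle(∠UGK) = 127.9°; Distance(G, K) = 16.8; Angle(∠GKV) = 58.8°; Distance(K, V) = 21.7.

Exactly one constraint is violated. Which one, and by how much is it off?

Distance(K, V) = 21.7 — off by 3.80.

P = (0.00, 0.00) ✓; PN at -85.80° ✓; |PN| = 9.600 ✓; ∠PNT = 73.00° ✓; |NT| = 21.50 ✓; ∠NTZ = 119.0° ✓; |TZ| = 23.70 ✓; ∠TZU = 54.40° ✓; |ZU| = 8.801 ✓; ∠(ZU, UG) = 90.00° ✓; |UG| = 10.60 ✓; ∠UGK = 127.9° ✓; |GK| = 16.80 ✓; ∠GKV = 58.80° ✓; |KV| = 17.90 ✗.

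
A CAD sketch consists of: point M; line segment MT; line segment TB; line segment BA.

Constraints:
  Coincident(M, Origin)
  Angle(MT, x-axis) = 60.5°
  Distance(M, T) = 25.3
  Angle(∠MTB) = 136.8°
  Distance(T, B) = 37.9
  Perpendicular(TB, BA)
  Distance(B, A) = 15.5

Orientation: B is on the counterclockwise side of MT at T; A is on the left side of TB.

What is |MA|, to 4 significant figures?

56.37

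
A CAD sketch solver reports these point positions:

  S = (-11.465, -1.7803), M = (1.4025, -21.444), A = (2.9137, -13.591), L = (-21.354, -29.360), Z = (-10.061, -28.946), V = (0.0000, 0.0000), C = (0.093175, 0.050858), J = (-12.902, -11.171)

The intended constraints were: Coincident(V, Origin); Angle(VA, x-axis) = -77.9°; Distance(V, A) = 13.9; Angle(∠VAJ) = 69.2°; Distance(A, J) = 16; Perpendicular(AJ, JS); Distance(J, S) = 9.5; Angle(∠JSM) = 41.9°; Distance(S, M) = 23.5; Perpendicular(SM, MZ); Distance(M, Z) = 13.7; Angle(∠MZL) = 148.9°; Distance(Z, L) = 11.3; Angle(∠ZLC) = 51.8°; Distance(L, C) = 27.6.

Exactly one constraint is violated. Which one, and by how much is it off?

Distance(L, C) = 27.6 — off by 8.80.

V = (0.00, 0.00) ✓; VA at -77.90° ✓; |VA| = 13.90 ✓; ∠VAJ = 69.20° ✓; |AJ| = 16.00 ✓; ∠(AJ, JS) = 90.00° ✓; |JS| = 9.500 ✓; ∠JSM = 41.90° ✓; |SM| = 23.50 ✓; ∠(SM, MZ) = 90.00° ✓; |MZ| = 13.70 ✓; ∠MZL = 148.9° ✓; |ZL| = 11.30 ✓; ∠ZLC = 51.80° ✓; |LC| = 36.40 ✗.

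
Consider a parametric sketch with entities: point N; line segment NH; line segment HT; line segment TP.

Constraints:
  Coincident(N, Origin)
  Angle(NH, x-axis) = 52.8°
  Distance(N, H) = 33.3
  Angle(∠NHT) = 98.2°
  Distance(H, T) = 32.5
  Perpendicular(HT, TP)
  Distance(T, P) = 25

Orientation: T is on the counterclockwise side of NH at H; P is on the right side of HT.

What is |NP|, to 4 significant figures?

68.90

∠NHT = 98.2°, so HT runs at 52.8° + (180° − 98.2°) = 134.6° from the x-axis; with |HT| = 32.5, T = H + 32.5·(cos 134.6°, sin 134.6°) = (-2.687, 49.67). HT ⟂ TP; with |TP| = 25.0 on the right of HT, P = T + 25.0·(0.7120, 0.7022) = (15.11, 67.22). Then |NP| = |P − N| = 68.90.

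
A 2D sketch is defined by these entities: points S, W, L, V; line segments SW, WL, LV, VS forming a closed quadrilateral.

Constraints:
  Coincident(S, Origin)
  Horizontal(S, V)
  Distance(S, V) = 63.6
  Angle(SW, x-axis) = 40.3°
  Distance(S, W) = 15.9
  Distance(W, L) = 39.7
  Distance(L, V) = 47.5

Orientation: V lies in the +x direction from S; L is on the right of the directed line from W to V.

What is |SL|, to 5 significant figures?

36.896

S is at the origin; SV is horizontal with |SV| = 63.6 and V in +x, so V = (63.6, 0). SW runs at 40.3° with |SW| = 15.9, so W = (12.126, 10.284). L is determined by |WL| = 39.7 and |LV| = 47.5 together: it lies at the intersection of circle(W, 39.7) and circle(V, 47.5). With |WV| = 52.491, the foot of the radical line on WV is 19.767 from W and the perpendicular offset is √(39.7² − 19.767²) = 34.429. Taking the right-of-WV solution: L = (24.765, -27.351).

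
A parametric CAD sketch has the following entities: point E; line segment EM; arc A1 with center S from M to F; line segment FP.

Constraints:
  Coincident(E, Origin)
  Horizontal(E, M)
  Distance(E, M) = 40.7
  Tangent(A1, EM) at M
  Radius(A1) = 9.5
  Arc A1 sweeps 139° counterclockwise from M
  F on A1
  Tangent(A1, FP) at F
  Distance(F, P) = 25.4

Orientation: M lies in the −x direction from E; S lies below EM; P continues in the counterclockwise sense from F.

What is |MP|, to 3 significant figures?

35.8

E is at the origin; E and M share the same y with |EM| = 40.7 and M on the −x side, so M = (-40.7, 0.00). The tangent condition forces SM to be normal to EM, so S = M + (0, -9.5) = (-40.7, -9.50). On A1, M sits at bearing 90° from S; a 139° counterclockwise sweep puts F at bearing 229°, so F = S + 9.5·(cos 229°, sin 229°) = (-46.9, -16.7). The tangent condition forces SF to be normal to FP, so FP runs along (−sin 229°, cos 229°); with |FP| = 25.4, P = (-27.8, -33.3). Then |MP| = |P − M| = 35.8.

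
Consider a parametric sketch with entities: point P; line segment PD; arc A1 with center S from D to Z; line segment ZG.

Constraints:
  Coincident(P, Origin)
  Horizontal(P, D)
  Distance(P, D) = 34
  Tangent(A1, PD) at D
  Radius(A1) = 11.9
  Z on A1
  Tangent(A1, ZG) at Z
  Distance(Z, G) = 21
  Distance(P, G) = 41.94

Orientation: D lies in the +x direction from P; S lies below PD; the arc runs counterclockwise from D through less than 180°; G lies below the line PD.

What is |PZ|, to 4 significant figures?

25.80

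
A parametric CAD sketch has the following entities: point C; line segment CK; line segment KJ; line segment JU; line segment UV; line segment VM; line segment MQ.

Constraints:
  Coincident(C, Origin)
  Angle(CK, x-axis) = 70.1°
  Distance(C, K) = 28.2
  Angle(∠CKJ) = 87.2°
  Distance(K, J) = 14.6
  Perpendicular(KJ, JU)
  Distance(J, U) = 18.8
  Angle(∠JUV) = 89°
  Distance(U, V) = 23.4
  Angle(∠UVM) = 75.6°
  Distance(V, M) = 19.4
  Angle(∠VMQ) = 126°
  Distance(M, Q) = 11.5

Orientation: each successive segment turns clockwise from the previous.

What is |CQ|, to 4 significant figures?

33.03

C is at the origin; CK runs at 70.1° with length 28.2, so K = (9.599, 26.52). ∠CKJ = 87.2° gives KJ at -22.70° from the x-axis; with |KJ| = 14.6, J = (23.07, 20.88). The perpendicularity gives JU at right angles to KJ, so JU runs at -112.7°; with |JU| = 18.8, U = (15.81, 3.538). ∠JUV = 89.0° gives UV at 156.3° from the x-axis; with |UV| = 23.4, V = (-5.614, 12.94). ∠UVM = 75.6° gives VM at 51.90° from the x-axis; with |VM| = 19.4, M = (6.357, 28.21). ∠VMQ = 126.0° gives MQ at -2.100° from the x-axis; with |MQ| = 11.5, Q = (17.85, 27.79). Then |CQ| = |Q − C| = 33.03.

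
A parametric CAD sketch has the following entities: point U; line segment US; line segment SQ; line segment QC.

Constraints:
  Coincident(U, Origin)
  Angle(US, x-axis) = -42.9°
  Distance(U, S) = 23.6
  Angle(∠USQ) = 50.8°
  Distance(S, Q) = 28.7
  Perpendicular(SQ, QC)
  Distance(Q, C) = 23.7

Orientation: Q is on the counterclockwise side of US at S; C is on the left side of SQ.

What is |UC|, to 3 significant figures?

14.8

U is at the origin; US runs at -42.9° with length 23.6, so S = 23.6·(cos -42.9°, sin -42.9°) = (17.3, -16.1). ∠USQ = 50.8°, so SQ runs at -42.9° + (180° − 50.8°) = 86.3° from the x-axis; with |SQ| = 28.7, Q = S + 28.7·(cos 86.3°, sin 86.3°) = (19.1, 12.6). The perpendicularity gives QC at right angles to SQ; with |QC| = 23.7 on the left of SQ, C = Q + 23.7·(-0.998, 0.0645) = (-4.51, 14.1). Then |UC| = |C − U| = 14.8.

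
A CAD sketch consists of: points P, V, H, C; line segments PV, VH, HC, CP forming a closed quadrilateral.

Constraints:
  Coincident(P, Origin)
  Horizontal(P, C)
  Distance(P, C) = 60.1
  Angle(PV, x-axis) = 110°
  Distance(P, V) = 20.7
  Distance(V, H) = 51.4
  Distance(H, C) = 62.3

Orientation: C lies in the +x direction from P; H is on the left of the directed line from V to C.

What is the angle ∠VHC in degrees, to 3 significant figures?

75.2°

P is at the origin; P and C share the same y with |PC| = 60.1 and C in +x, so C = (60.1, 0). PV runs at 110.0° with |PV| = 20.7, so V = (-7.08, 19.5). H is determined by |VH| = 51.4 and |HC| = 62.3 together: it lies at the intersection of circle(V, 51.4) and circle(C, 62.3). With |VC| = 69.9, the foot of the radical line on VC is 26.1 from V and the perpendicular offset is √(51.4² − 26.1²) = 44.3. Taking the left-of-VC solution: H = (30.3, 54.7).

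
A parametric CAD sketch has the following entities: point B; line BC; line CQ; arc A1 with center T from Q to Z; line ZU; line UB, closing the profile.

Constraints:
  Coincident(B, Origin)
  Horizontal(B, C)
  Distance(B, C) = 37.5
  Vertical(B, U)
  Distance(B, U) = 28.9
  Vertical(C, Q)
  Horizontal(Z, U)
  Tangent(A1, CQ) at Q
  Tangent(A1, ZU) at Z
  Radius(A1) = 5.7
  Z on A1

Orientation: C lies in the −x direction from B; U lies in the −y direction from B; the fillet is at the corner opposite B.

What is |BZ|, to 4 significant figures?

42.97

The virtual corner opposite B is at (-37.50, -28.90). The tangent condition forces TQ to be normal to CQ and tangency of A1 to ZU means the radius TZ is perpendicular to ZU, with radius 5.7, so the center T sits 5.7 in from both sides at T = (-31.80, -23.20). That places the tangent points at Q = (-37.50, -23.20) on CQ and Z = (-31.80, -28.90) on ZU. Then |BZ| = |Z − B| = 42.97.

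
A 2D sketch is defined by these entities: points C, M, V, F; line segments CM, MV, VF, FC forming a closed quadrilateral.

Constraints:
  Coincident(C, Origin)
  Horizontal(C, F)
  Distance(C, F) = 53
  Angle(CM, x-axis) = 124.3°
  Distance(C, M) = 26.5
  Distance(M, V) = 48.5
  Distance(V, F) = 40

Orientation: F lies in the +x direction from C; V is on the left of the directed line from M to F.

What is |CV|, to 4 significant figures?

46.74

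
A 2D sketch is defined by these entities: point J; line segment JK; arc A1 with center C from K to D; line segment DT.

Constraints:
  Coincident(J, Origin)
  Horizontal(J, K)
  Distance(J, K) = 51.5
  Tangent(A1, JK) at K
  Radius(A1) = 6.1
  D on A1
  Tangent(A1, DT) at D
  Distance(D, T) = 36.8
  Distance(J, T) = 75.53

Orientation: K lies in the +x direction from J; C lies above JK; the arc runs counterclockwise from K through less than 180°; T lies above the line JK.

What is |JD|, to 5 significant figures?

57.764

J is at the origin; J and K share the same y with |JK| = 51.5 and K on the +x side, so K = (51.500, 0.0000). Since A1 is tangent to JK there, CK ⟂ JK, so C = K + (0, 6.1) = (51.500, 6.1000). Since CD ⟂ DT (tangency), |CT| = √(6.1² + 36.8²) = 37.302 regardless of where D sits on A1. So T lies on both circle(J, 75.53) and circle(C, 37.302); the above-JK intersection is T = (63.065, 41.564). D is the foot of the tangent from T: D = (57.531, 5.1826).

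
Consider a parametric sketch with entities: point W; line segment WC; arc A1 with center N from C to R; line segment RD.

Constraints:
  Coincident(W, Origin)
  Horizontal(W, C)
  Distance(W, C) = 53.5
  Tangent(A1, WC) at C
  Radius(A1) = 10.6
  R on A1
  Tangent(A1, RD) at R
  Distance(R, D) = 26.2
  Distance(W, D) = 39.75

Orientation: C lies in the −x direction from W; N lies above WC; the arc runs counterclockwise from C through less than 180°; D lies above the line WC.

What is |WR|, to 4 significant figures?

45.00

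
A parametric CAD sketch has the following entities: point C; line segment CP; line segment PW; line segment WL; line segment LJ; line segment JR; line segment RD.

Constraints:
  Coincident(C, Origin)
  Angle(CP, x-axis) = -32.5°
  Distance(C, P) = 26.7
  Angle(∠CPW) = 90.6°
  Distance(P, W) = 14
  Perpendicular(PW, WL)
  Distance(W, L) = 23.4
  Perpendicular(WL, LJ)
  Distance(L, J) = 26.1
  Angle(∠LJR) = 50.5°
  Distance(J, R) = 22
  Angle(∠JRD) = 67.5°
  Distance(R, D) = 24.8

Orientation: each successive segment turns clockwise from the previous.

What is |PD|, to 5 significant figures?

31.390

∠LJR = 50.5° gives JR at -71.400° from the x-axis; with |JR| = 22.0, R = (16.064, -12.559). ∠JRD = 67.5° gives RD at 176.10° from the x-axis; with |RD| = 24.8, D = (-8.6787, -10.872). Then |PD| = |D − P| = 31.390.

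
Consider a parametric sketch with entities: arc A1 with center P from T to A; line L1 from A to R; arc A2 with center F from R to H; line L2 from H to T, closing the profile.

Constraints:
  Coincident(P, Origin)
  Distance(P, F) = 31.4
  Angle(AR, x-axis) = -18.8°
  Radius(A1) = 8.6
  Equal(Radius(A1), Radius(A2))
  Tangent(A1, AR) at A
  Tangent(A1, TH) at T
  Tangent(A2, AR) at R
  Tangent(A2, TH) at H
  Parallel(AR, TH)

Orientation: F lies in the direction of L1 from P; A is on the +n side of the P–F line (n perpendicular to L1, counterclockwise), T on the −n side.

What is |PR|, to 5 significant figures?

32.556

The slot axis is L1's direction at -18.8°, so u = (cos -18.8°, sin -18.8°) = (0.94665, -0.32227) and n = (−sin -18.8°, cos -18.8°) = (0.32227, 0.94665). P is at the origin and F lies 31.4 along u from P, so F = 31.4·u = (29.725, -10.119). Tangency of A1 to both parallel lines with radius 8.6 puts A and T at P ± 8.6·n: A = (2.7715, 8.1412), T = (-2.7715, -8.1412). Equal radii place R and H the same way about F: R = F + 8.6·n = (32.496, -1.9780), H = F − 8.6·n = (26.953, -18.260). Then |PR| = |R − P| = 32.556.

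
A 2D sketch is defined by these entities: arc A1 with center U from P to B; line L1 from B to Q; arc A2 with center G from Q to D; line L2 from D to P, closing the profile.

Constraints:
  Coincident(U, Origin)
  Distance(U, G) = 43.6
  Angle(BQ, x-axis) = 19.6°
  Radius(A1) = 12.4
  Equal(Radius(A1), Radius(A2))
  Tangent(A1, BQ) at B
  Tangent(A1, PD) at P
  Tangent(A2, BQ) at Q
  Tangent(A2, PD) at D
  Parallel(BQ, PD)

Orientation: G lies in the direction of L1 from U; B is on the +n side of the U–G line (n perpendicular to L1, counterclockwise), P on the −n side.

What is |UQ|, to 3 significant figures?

45.3

Tangency of A1 to both parallel lines with radius 12.4 puts B and P at U ± 12.4·n: B = (-4.16, 11.7), P = (4.16, -11.7). Equal radii place Q and D the same way about G: Q = G + 12.4·n = (36.9, 26.3), D = G − 12.4·n = (45.2, 2.94). Then |UQ| = |Q − U| = 45.3.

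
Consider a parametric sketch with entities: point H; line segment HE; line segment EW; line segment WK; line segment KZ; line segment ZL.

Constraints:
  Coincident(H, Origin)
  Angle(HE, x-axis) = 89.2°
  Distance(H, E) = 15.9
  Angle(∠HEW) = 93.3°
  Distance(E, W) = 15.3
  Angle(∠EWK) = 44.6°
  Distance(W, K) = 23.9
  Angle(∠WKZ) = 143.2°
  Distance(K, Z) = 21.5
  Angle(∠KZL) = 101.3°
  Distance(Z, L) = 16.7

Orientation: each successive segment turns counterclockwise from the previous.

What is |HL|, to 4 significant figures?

30.05

H is at the origin; HE runs at 89.2° with length 15.9, so E = (0.2220, 15.90). ∠HEW = 93.3° gives EW at 175.9° from the x-axis; with |EW| = 15.3, W = (-15.04, 16.99). ∠EWK = 44.6° gives WK at -48.70° from the x-axis; with |WK| = 23.9, K = (0.7352, -0.9629). ∠WKZ = 143.2° gives KZ at -11.90° from the x-axis; with |KZ| = 21.5, Z = (21.77, -5.396). ∠KZL = 101.3° gives ZL at 66.80° from the x-axis; with |ZL| = 16.7, L = (28.35, 9.953). Then |HL| = |L − H| = 30.05.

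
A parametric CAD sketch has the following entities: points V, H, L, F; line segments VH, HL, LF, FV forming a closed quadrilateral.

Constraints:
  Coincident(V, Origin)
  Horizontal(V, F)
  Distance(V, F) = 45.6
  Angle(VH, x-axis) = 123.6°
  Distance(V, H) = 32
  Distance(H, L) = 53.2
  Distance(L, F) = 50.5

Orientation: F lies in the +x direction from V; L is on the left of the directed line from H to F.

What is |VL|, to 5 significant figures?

57.337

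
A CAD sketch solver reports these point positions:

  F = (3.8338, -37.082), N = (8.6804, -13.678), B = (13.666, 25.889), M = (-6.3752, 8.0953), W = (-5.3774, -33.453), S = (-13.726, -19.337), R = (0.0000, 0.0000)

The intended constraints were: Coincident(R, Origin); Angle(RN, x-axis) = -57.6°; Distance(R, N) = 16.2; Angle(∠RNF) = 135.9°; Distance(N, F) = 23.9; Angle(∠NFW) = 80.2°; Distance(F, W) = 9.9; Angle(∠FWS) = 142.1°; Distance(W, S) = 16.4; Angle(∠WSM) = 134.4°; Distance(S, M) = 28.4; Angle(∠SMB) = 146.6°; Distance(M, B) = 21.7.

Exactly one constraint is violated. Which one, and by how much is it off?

Distance(M, B) = 21.7 — off by 5.10.

R = (0.00, 0.00) ✓; RN at -57.60° ✓; |RN| = 16.20 ✓; ∠RNF = 135.9° ✓; |NF| = 23.90 ✓; ∠NFW = 80.20° ✓; |FW| = 9.900 ✓; ∠FWS = 142.1° ✓; |WS| = 16.40 ✓; ∠WSM = 134.4° ✓; |SM| = 28.40 ✓; ∠SMB = 146.6° ✓; |MB| = 26.80 ✗.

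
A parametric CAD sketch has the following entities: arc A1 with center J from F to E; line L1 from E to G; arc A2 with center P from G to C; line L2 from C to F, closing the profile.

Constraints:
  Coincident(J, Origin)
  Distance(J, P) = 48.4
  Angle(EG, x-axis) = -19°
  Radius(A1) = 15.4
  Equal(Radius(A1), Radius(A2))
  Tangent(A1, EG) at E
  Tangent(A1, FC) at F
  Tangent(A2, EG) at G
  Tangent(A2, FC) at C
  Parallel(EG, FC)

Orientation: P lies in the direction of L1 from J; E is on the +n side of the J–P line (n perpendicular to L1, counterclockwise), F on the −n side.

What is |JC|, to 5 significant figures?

50.791

Tangency of A1 to both parallel lines with radius 15.4 puts E and F at J ± 15.4·n: E = (5.0137, 14.561), F = (-5.0137, -14.561). Equal radii place G and C the same way about P: G = P + 15.4·n = (50.777, -1.1965), C = P − 15.4·n = (40.749, -30.318). Then |JC| = |C − J| = 50.791.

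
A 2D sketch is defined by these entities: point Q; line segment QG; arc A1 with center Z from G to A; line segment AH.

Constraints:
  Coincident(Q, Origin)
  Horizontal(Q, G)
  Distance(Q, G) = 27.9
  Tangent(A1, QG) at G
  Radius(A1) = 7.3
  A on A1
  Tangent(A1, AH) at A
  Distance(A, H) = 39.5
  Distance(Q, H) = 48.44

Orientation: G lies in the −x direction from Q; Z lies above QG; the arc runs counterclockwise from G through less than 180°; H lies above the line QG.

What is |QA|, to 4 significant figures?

21.63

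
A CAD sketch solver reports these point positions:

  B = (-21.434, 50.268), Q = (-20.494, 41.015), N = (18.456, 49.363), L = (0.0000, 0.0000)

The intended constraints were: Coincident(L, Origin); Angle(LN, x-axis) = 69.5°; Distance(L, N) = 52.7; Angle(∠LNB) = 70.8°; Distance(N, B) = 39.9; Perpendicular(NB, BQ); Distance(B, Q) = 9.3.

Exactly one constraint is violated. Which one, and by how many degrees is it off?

Perpendicular(NB, BQ) — off by 7.10°.

L = (0.00, 0.00) ✓; LN at 69.50° ✓; |LN| = 52.70 ✓; ∠LNB = 70.80° ✓; |NB| = 39.90 ✓; ∠(NB, BQ) = 97.10° ✗; |BQ| = 9.301 ✓.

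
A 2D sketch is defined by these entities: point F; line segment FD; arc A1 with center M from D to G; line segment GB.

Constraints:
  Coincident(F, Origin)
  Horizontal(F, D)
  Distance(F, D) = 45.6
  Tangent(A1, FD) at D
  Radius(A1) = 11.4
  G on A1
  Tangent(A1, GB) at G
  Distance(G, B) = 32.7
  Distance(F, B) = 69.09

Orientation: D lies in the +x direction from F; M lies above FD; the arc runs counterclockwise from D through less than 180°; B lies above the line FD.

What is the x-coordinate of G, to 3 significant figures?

56.9

F is at the origin; F and D share the same y with |FD| = 45.6 and D on the +x side, so D = (45.6, 0.00). A1 meets FD tangentially, so MD is at right angles to FD, so M = D + (0, 11.4) = (45.6, 11.4). Since MG ⟂ GB (tangency), |MB| = √(11.4² + 32.7²) = 34.6 regardless of where G sits on A1. So B lies on both circle(F, 69.09) and circle(M, 34.6); the above-FD intersection is B = (52.1, 45.4). G is the foot of the tangent from B: G = (56.9, 13.1).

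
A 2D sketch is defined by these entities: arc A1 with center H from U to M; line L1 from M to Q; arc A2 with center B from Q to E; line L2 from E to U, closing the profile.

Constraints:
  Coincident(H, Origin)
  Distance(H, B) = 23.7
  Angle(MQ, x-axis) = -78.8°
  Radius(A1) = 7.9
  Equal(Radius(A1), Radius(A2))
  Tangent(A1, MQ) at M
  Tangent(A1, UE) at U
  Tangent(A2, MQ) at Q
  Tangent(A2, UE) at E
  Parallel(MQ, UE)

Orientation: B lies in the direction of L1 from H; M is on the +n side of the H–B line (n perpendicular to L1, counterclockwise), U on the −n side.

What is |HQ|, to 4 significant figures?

24.98

The slot axis is L1's direction at -78.8°, so u = (cos -78.8°, sin -78.8°) = (0.1942, -0.9810) and n = (−sin -78.8°, cos -78.8°) = (0.9810, 0.1942). H is at the origin and B lies 23.7 along u from H, so B = 23.7·u = (4.603, -23.25). Tangency of A1 to both parallel lines with radius 7.9 puts M and U at H ± 7.9·n: M = (7.750, 1.534), U = (-7.750, -1.534). Equal radii place Q and E the same way about B: Q = B + 7.9·n = (12.35, -21.71), E = B − 7.9·n = (-3.146, -24.78). Then |HQ| = |Q − H| = 24.98.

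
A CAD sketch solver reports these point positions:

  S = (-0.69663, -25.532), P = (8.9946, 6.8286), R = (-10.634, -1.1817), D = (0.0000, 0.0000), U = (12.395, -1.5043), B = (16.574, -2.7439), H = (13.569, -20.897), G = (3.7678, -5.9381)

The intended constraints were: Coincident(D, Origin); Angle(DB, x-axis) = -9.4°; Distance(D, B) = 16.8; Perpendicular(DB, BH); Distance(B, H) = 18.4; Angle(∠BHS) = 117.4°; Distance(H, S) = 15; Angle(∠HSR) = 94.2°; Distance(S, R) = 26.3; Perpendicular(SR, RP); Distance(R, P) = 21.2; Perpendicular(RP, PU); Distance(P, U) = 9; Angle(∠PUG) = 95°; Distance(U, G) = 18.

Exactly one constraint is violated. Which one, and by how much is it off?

Distance(U, G) = 18 — off by 8.30.

D = (0.00, 0.00) ✓; DB at -9.400° ✓; |DB| = 16.80 ✓; ∠(DB, BH) = 90.00° ✓; |BH| = 18.40 ✓; ∠BHS = 117.4° ✓; |HS| = 15.00 ✓; ∠HSR = 94.20° ✓; |SR| = 26.30 ✓; ∠(SR, RP) = 90.00° ✓; |RP| = 21.20 ✓; ∠(RP, PU) = 90.00° ✓; |PU| = 9.000 ✓; ∠PUG = 95.00° ✓; |UG| = 9.700 ✗.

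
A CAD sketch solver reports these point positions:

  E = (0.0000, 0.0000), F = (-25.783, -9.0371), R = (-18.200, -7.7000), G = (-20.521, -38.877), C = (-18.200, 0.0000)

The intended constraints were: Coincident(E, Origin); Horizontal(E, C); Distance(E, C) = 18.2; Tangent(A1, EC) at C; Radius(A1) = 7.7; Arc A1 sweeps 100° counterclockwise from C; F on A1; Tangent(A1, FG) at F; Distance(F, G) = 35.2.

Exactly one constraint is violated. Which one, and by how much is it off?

Distance(F, G) = 35.2 — off by 4.90.

E = (0.00, 0.00) ✓; E.y = 0.00, C.y = 0.00 ✓; |EC| = 18.20 ✓; ∠(RC, CE) = 90.00° ✓; |RC| = 7.700 ✓; bearing(R→F) − bearing(R→C) = 100.0° ✓; |RF| = 7.700 ✓; ∠(RF, FG) = 90.00° ✓; |FG| = 30.30 ✗.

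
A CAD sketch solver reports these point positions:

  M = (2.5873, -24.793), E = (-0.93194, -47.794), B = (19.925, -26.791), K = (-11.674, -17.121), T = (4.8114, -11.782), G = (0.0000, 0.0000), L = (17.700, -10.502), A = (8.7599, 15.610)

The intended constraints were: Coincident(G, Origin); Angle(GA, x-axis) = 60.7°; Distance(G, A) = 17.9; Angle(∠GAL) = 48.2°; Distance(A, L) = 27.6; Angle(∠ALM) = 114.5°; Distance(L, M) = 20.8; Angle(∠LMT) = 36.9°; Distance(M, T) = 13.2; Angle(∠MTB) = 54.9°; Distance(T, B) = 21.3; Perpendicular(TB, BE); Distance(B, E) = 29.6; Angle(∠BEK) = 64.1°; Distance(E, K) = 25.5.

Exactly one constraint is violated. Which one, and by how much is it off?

Distance(E, K) = 25.5 — off by 7.00.

G = (0.00, 0.00) ✓; GA at 60.70° ✓; |GA| = 17.90 ✓; ∠GAL = 48.20° ✓; |AL| = 27.60 ✓; ∠ALM = 114.5° ✓; |LM| = 20.80 ✓; ∠LMT = 36.90° ✓; |MT| = 13.20 ✓; ∠MTB = 54.90° ✓; |TB| = 21.30 ✓; ∠(TB, BE) = 90.00° ✓; |BE| = 29.60 ✓; ∠BEK = 64.10° ✓; |EK| = 32.50 ✗.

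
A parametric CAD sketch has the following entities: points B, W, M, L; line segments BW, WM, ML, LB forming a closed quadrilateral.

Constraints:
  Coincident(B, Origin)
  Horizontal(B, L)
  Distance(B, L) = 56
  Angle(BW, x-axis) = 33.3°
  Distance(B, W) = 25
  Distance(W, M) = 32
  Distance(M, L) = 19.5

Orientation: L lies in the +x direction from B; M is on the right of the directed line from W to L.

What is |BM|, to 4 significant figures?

42.02

Checks: |WM| = 32.00 ✓; |ML| = 19.50 ✓.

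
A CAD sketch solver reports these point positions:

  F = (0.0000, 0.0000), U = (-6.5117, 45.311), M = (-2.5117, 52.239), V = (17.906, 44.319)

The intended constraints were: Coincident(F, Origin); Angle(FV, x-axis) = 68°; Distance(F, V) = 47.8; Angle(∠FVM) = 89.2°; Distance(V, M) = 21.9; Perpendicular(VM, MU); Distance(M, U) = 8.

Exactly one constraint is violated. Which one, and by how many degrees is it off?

Perpendicular(VM, MU) — off by 8.80°.

F = (0.00, 0.00) ✓; FV at 68.00° ✓; |FV| = 47.80 ✓; ∠FVM = 89.20° ✓; |VM| = 21.90 ✓; ∠(VM, MU) = 81.20° ✗; |MU| = 8.000 ✓.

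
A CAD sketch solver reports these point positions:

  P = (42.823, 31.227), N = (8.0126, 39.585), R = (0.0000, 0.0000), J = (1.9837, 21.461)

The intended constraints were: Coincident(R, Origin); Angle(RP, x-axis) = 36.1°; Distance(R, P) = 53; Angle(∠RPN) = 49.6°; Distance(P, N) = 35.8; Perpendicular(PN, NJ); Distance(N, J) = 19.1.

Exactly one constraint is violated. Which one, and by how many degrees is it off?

Perpendicular(PN, NJ) — off by 4.90°.

R = (0.00, 0.00) ✓; RP at 36.10° ✓; |RP| = 53.00 ✓; ∠RPN = 49.60° ✓; |PN| = 35.80 ✓; ∠(PN, NJ) = 85.10° ✗; |NJ| = 19.10 ✓.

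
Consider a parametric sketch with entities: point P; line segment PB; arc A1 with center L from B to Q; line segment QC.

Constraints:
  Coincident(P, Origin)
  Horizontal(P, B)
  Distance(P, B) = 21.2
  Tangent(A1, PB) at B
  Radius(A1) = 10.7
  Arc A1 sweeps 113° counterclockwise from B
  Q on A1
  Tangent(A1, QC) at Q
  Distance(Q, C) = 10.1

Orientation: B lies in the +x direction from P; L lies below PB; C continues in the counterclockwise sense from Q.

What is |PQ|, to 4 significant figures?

18.72

P is at the origin; PB is horizontal with |PB| = 21.2 and B on the +x side, so B = (21.20, 0.000). The tangent condition forces LB to be normal to PB, so L = B + (0, -10.7) = (21.20, -10.70). On A1, B sits at bearing 90° from L; a 113° counterclockwise sweep puts Q at bearing 203°, so Q = L + 10.7·(cos 203°, sin 203°) = (11.35, -14.88). Then |PQ| = |Q − P| = 18.72.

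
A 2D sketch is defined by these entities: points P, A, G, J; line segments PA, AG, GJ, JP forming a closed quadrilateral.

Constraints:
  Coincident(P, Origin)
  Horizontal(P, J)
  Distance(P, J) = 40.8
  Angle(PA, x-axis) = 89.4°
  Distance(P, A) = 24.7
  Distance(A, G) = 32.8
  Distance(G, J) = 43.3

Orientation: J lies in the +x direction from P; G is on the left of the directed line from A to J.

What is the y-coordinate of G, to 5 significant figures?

41.496

Checks: |AG| = 32.80 ✓; |GJ| = 43.30 ✓.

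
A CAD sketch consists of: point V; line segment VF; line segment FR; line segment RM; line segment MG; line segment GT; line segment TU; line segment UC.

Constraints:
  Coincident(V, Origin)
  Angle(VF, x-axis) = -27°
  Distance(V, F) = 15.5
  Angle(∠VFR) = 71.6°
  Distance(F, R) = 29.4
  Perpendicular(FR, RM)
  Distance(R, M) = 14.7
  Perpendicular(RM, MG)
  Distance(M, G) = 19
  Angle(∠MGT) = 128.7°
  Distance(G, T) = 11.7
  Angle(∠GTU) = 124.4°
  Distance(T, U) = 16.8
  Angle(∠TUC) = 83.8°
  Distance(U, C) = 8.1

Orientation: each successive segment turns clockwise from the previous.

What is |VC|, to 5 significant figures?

24.420

V is at the origin; VF runs at -27.0° with length 15.5, so F = (13.811, -7.0369). ∠VFR = 71.6° gives FR at -135.40° from the x-axis; with |FR| = 29.4, R = (-7.1230, -27.680). The perpendicularity gives RM at right angles to FR, so RM runs at 134.60°; with |RM| = 14.7, M = (-17.445, -17.213). The perpendicularity gives MG at right angles to RM, so MG runs at 44.600°; with |MG| = 19.0, G = (-3.9161, -3.8725). ∠MGT = 128.7° gives GT at -6.7000° from the x-axis; with |GT| = 11.7, T = (7.7040, -5.2375). ∠GTU = 124.4° gives TU at -62.300° from the x-axis; with |TU| = 16.8, U = (15.513, -20.112). ∠TUC = 83.8° gives UC at -158.50° from the x-axis; with |UC| = 8.1, C = (7.9769, -23.081). Then |VC| = |C − V| = 24.420.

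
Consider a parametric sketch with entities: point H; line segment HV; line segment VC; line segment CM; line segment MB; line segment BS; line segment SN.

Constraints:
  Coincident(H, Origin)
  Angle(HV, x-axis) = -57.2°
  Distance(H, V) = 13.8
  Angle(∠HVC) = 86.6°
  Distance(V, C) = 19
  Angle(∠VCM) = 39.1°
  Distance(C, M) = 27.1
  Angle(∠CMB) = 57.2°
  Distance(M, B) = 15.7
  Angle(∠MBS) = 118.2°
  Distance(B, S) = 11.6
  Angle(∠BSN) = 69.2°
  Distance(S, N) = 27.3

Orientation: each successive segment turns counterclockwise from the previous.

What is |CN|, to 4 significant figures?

22.47

H is at the origin; HV runs at -57.2° with length 13.8, so V = (7.476, -11.60). ∠HVC = 86.6° gives VC at 36.20° from the x-axis; with |VC| = 19.0, C = (22.81, -0.3783). ∠VCM = 39.1° gives CM at 177.1° from the x-axis; with |CM| = 27.1, M = (-4.257, 0.9928). ∠CMB = 57.2° gives MB at -60.10° from the x-axis; with |MB| = 15.7, B = (3.569, -12.62). ∠MBS = 118.2° gives BS at 1.700° from the x-axis; with |BS| = 11.6, S = (15.16, -12.27). ∠BSN = 69.2° gives SN at 112.5° from the x-axis; with |SN| = 27.3, N = (4.716, 12.95). Then |CN| = |N − C| = 22.47.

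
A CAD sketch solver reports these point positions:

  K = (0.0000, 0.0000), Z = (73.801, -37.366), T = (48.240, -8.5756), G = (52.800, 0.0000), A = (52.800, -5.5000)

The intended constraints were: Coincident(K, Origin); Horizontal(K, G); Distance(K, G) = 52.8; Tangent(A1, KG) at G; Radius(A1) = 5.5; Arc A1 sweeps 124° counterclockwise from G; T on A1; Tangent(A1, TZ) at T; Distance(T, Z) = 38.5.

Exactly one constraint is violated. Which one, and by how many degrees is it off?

Tangent(A1, TZ) at T — off by 7.60°.

K = (0.00, 0.00) ✓; K.y = 0.00, G.y = 0.00 ✓; |KG| = 52.80 ✓; ∠(AG, GK) = 90.00° ✓; |AG| = 5.500 ✓; bearing(A→T) − bearing(A→G) = 124.0° ✓; |AT| = 5.500 ✓; ∠(AT, TZ) = 82.40° ✗; |TZ| = 38.50 ✓.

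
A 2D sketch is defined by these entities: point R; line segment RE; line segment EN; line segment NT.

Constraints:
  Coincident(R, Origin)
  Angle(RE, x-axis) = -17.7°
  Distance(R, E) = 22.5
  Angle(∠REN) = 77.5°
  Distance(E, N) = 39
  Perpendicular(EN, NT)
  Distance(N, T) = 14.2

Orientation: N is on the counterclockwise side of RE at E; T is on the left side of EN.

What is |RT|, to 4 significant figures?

35.00

∠REN = 77.5°, so EN runs at -17.7° + (180° − 77.5°) = 84.80° from the x-axis; with |EN| = 39.0, N = E + 39.0·(cos 84.80°, sin 84.80°) = (24.97, 32.00). The perpendicularity gives NT at right angles to EN; with |NT| = 14.2 on the left of EN, T = N + 14.2·(-0.9959, 0.09063) = (10.83, 33.29). Then |RT| = |T − R| = 35.00.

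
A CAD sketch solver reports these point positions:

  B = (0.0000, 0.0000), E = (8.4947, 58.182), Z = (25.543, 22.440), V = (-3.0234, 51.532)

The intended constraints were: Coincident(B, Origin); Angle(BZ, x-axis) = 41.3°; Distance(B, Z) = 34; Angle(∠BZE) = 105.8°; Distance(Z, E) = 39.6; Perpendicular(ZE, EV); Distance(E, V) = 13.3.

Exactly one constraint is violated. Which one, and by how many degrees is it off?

Perpendicular(ZE, EV) — off by 4.50°.

B = (0.00, 0.00) ✓; BZ at 41.30° ✓; |BZ| = 34.00 ✓; ∠BZE = 105.8° ✓; |ZE| = 39.60 ✓; ∠(ZE, EV) = 94.50° ✗; |EV| = 13.30 ✓.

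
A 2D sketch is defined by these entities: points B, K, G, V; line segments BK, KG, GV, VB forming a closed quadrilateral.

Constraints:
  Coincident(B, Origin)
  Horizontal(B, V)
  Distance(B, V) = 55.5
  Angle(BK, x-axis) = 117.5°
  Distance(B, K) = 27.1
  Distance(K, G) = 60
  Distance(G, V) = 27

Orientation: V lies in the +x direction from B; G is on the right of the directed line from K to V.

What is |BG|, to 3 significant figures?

36.3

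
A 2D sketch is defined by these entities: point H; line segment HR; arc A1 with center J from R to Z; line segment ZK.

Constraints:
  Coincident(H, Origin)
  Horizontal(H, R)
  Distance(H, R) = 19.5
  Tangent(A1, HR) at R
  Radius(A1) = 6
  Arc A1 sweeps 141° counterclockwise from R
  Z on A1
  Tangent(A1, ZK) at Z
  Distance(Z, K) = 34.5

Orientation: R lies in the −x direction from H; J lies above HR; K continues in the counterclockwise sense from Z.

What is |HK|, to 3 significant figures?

53.5

H is at the origin; HR is horizontal with |HR| = 19.5 and R on the −x side, so R = (-19.5, 0.00). Tangency of A1 to HR means the radius JR is perpendicular to HR, so J = R + (0, 6) = (-19.5, 6.00). On A1, R sits at bearing -90° from J; a 141° counterclockwise sweep puts Z at bearing 51°, so Z = J + 6.0·(cos 51°, sin 51°) = (-15.7, 10.7). Since A1 is tangent to ZK there, JZ ⟂ ZK, so ZK runs along (−sin 51°, cos 51°); with |ZK| = 34.5, K = (-42.5, 32.4). Then |HK| = |K − H| = 53.5.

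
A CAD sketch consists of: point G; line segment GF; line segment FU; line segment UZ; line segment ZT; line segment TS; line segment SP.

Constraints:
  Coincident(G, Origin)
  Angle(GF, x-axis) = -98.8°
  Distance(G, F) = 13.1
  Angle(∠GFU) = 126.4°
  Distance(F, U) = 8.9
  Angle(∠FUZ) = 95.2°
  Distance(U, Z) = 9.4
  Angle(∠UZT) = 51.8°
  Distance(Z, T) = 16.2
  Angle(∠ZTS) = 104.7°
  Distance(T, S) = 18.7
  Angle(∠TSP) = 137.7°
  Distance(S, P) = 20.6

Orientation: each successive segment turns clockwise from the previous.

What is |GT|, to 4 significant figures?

10.75

G is at the origin; GF runs at -98.8° with length 13.1, so F = (-2.004, -12.95). ∠GFU = 126.4° gives FU at -152.4° from the x-axis; with |FU| = 8.9, U = (-9.891, -17.07). ∠FUZ = 95.2° gives UZ at 122.8° from the x-axis; with |UZ| = 9.4, Z = (-14.98, -9.168). ∠UZT = 51.8° gives ZT at -5.400° from the x-axis; with |ZT| = 16.2, T = (1.145, -10.69). Then |GT| = |T − G| = 10.75.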